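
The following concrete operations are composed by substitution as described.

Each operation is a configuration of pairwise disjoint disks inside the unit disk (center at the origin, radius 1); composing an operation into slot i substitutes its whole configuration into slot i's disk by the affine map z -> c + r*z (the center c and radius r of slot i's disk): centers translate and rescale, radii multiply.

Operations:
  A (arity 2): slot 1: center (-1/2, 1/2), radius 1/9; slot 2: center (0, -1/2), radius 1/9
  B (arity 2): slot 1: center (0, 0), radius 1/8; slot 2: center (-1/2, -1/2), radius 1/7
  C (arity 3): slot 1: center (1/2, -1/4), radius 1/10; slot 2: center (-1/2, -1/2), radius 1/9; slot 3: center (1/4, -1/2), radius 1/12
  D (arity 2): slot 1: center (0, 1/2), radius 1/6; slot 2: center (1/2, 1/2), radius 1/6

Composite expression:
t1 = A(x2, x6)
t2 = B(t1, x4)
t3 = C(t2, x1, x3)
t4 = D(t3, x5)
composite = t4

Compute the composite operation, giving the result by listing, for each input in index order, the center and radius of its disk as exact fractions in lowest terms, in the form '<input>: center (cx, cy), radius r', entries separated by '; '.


x1: center (-1/12, 5/12), radius 1/54; x2: center (79/960, 147/320), radius 1/4320; x3: center (1/24, 5/12), radius 1/72; x4: center (3/40, 9/20), radius 1/420; x5: center (1/2, 1/2), radius 1/6; x6: center (1/12, 439/960), radius 1/4320

Below D, radii multiply path by path; the x-disk centers shift.
input x2: applying the 4 nested substitutions gives center (79/960, 147/320), radius 1/4320
input x6: applying the 4 nested substitutions gives center (1/12, 439/960), radius 1/4320
input x4: applying the 3 nested substitutions gives center (3/40, 9/20), radius 1/420
input x1: applying the 2 nested substitutions gives center (-1/12, 5/12), radius 1/54
input x3: applying the 2 nested substitutions gives center (1/24, 5/12), radius 1/72
input x5: applying the 1 nested substitution gives center (1/2, 1/2), radius 1/6


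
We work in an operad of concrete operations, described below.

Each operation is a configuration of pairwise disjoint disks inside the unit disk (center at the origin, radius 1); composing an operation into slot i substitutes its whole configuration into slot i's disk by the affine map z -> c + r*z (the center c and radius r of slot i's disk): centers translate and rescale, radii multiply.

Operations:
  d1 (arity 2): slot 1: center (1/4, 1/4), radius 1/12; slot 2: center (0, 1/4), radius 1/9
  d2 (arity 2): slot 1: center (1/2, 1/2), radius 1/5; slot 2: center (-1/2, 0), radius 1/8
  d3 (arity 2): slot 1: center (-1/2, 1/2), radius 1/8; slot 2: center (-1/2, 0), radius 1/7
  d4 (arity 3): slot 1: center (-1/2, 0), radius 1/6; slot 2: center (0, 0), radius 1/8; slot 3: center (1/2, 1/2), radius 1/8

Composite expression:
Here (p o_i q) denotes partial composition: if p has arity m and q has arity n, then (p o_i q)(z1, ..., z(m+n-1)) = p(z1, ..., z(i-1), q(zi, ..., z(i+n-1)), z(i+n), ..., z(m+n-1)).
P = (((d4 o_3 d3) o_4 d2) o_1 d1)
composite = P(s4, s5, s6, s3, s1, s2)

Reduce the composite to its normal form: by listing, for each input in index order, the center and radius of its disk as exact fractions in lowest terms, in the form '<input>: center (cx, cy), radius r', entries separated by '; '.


Affine substitution under d4: radii multiply and s-centers shift.
tracing s4 down its 2-map path: center (-11/24, 1/24), radius 1/72
tracing s5 down its 2-map path: center (-1/2, 1/24), radius 1/54
tracing s6 down its 1-map path: center (0, 0), radius 1/8
tracing s3 down its 2-map path: center (7/16, 9/16), radius 1/64
tracing s1 down its 3-map path: center (25/56, 57/112), radius 1/280
tracing s2 down its 3-map path: center (3/7, 1/2), radius 1/448

s1: center (25/56, 57/112), radius 1/280; s2: center (3/7, 1/2), radius 1/448; s3: center (7/16, 9/16), radius 1/64; s4: center (-11/24, 1/24), radius 1/72; s5: center (-1/2, 1/24), radius 1/54; s6: center (0, 0), radius 1/8


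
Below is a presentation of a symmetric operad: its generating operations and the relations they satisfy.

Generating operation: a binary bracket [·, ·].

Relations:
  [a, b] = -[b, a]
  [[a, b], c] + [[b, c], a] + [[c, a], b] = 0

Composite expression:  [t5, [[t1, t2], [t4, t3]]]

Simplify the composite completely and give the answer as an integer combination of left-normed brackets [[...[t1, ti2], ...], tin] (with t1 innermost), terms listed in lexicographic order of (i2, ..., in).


[[[[t1, t2], t3], t4], t5] - [[[[t1, t2], t4], t3], t5]

Skip Jacobi rewriting: expand, keep t1-initial words, read off terms.
Composite bracket: [t5, [[t1, t2], [t4, t3]]]
Expanding via [a, b] = ab - ba: 16 signed words (2^4 = 16).
The t1-initial words carry the normal form:
  t1t2t3t4t5 appears with sign +1, giving the term +[[[[t1, t2], t3], t4], t5]
  t1t2t4t3t5 appears with sign -1, giving the term -[[[[t1, t2], t4], t3], t5]


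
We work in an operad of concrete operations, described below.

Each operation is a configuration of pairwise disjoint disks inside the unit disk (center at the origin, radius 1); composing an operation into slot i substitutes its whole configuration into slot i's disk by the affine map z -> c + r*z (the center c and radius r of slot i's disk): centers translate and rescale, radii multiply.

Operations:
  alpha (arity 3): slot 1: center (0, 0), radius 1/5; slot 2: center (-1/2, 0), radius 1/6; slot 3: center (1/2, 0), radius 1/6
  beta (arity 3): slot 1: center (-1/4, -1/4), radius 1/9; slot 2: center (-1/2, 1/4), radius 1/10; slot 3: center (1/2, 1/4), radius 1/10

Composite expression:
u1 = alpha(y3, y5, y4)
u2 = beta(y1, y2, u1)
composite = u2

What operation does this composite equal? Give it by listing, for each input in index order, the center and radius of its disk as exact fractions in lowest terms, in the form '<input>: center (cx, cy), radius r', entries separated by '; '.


y1: center (-1/4, -1/4), radius 1/9; y2: center (-1/2, 1/4), radius 1/10; y3: center (1/2, 1/4), radius 1/50; y4: center (11/20, 1/4), radius 1/60; y5: center (9/20, 1/4), radius 1/60

Each y-disk chains the slot maps above it in beta; radii multiply.
tracing y1 down its 1-map path: center (-1/4, -1/4), radius 1/9
tracing y2 down its 1-map path: center (-1/2, 1/4), radius 1/10
tracing y3 down its 2-map path: center (1/2, 1/4), radius 1/50
tracing y5 down its 2-map path: center (9/20, 1/4), radius 1/60
tracing y4 down its 2-map path: center (11/20, 1/4), radius 1/60


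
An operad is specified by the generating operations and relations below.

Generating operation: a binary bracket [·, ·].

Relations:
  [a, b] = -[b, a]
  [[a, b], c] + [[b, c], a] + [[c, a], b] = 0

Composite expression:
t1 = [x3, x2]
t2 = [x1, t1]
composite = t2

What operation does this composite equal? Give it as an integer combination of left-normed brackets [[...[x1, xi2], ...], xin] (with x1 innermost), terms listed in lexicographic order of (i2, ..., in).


-[[x1, x2], x3] + [[x1, x3], x2]


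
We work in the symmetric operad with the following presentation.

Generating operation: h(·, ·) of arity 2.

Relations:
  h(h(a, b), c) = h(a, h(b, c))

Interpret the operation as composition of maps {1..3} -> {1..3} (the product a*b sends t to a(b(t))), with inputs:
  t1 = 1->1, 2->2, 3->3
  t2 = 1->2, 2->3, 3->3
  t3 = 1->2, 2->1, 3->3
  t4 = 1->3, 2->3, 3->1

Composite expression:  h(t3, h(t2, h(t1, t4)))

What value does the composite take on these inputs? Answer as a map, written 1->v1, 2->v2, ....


1->3, 2->3, 3->1

h(t1, t4) = 1->3, 2->3, 3->1
h(t2, h(t1, t4)) = 1->3, 2->3, 3->2
h(t3, h(t2, h(t1, t4))) = 1->3, 2->3, 3->1


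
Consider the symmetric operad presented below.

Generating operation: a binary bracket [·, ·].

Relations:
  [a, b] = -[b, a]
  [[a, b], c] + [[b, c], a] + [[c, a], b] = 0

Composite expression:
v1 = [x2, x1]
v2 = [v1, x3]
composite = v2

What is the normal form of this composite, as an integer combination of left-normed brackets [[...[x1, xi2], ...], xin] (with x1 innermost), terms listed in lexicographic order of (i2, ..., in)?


Expand each bracket as ab - ba; the x1-initial words give the coefficients.
Composite bracket: [[x2, x1], x3]
Each bracket splits as ab - ba, giving 4 signed words (2^2 = 4).
Only words starting with x1 matter:
  x1x2x3 (sign -1) contributes -[[x1, x2], x3]

-[[x1, x2], x3]


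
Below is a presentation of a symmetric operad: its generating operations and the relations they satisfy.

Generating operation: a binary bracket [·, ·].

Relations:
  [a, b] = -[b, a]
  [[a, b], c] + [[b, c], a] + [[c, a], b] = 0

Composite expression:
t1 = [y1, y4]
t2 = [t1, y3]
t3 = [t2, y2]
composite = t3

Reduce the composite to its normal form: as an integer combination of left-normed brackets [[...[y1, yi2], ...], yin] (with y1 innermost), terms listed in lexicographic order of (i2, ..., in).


Skip Jacobi rewriting: expand, keep y1-initial words, read off terms.
Composite bracket: [[[y1, y4], y3], y2]
The bracket unfolds into 8 signed words via [a, b] = ab - ba (2^3 = 8).
Words beginning with y1 determine it all:
  y1y4y3y2 appears with sign +1, giving the term +[[[y1, y4], y3], y2]

[[[y1, y4], y3], y2]


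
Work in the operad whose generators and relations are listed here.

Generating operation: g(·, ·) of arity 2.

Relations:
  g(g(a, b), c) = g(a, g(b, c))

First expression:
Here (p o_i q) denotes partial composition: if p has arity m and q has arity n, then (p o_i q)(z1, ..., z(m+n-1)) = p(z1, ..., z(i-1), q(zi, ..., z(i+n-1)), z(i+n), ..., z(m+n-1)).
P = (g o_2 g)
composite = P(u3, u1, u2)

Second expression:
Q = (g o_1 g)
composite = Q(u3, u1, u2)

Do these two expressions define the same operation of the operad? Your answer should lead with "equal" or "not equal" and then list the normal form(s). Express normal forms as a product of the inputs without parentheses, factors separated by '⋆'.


Reducing the first expression gives u3 ⋆ u1 ⋆ u2
Reducing the second expression gives u3 ⋆ u1 ⋆ u2
One common form — equal.

equal; the common form is u3 ⋆ u1 ⋆ u2


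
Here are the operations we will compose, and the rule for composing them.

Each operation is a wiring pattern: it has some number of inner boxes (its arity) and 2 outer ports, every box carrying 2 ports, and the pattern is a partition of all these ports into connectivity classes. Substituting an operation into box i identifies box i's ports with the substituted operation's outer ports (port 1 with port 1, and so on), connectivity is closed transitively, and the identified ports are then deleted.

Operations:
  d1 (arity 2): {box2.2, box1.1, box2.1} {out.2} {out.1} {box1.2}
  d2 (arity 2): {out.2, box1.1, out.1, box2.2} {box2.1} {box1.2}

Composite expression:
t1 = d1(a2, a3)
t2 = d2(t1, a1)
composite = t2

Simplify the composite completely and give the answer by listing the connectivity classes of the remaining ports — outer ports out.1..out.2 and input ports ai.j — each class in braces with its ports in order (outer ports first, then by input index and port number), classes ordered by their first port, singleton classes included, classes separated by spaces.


Treat the ports identified at d2 as solder joints: merge, then drop.
stage d1: inputs (a2, a3), connectivity {out.1} {out.2} {a2.1, a3.1, a3.2} {a2.2}, out.j its boundary
stage d2: inputs (a2, a3, a1), connectivity {out.1, out.2, a1.2} {a1.1} {a2.1, a3.1, a3.2} {a2.2}, out.j its boundary

{out.1, out.2, a1.2} {a1.1} {a2.1, a3.1, a3.2} {a2.2}


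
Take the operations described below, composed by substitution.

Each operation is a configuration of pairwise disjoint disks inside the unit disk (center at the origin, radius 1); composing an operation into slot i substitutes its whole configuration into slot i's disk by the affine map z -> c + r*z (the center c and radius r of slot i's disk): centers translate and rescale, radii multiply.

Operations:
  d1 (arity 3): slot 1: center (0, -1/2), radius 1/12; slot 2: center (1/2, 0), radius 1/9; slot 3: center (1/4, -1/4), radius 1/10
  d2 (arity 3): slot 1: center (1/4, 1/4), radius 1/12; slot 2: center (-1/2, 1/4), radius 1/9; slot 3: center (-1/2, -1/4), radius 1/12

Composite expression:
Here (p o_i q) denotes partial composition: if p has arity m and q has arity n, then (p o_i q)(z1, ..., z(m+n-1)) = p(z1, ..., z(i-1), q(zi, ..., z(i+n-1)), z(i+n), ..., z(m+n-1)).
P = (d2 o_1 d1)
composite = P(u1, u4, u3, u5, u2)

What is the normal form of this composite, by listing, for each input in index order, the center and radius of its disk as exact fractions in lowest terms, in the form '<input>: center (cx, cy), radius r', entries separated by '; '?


u1: center (1/4, 5/24), radius 1/144; u2: center (-1/2, -1/4), radius 1/12; u3: center (13/48, 11/48), radius 1/120; u4: center (7/24, 1/4), radius 1/108; u5: center (-1/2, 1/4), radius 1/9

Nesting under d2 composes maps z -> c + r*z down each u-path.
tracing u1 down its 2-map path: center (1/4, 5/24), radius 1/144
tracing u4 down its 2-map path: center (7/24, 1/4), radius 1/108
tracing u3 down its 2-map path: center (13/48, 11/48), radius 1/120
tracing u5 down its 1-map path: center (-1/2, 1/4), radius 1/9
tracing u2 down its 1-map path: center (-1/2, -1/4), radius 1/12


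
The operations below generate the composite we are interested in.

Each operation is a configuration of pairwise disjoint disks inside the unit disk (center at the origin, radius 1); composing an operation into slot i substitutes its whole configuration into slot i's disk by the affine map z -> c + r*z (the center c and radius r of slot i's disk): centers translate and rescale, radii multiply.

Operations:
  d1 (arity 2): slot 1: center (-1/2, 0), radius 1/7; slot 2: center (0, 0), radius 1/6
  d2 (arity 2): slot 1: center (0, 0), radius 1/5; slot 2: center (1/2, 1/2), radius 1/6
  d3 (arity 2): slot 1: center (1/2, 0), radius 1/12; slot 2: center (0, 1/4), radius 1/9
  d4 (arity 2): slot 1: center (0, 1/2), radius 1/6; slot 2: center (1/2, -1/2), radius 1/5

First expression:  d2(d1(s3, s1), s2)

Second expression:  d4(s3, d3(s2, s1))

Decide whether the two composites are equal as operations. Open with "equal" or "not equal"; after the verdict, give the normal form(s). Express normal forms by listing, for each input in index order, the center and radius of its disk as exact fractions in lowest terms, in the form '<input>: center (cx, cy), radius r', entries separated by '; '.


In normal form, the first expression is s1: center (0, 0), radius 1/30; s2: center (1/2, 1/2), radius 1/6; s3: center (-1/10, 0), radius 1/35
In normal form, the second expression is s1: center (1/2, -9/20), radius 1/45; s2: center (3/5, -1/2), radius 1/60; s3: center (0, 1/2), radius 1/6
The forms do not match — not equal.

not equal; first: s1: center (0, 0), radius 1/30; s2: center (1/2, 1/2), radius 1/6; s3: center (-1/10, 0), radius 1/35; second: s1: center (1/2, -9/20), radius 1/45; s2: center (3/5, -1/2), radius 1/60; s3: center (0, 1/2), radius 1/6


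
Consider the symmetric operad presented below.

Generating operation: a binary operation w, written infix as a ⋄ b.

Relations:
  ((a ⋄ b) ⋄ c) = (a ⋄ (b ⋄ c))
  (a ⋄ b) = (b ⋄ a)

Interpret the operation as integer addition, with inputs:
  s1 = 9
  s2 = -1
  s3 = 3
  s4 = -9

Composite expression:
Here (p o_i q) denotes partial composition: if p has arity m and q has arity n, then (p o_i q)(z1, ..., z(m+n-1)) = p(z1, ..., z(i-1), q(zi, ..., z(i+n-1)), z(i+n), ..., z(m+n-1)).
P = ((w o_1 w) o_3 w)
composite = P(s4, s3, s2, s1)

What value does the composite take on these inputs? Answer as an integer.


2

(s4 ⋄ s3) = -6
(s2 ⋄ s1) = 8
((s4 ⋄ s3) ⋄ (s2 ⋄ s1)) = 2


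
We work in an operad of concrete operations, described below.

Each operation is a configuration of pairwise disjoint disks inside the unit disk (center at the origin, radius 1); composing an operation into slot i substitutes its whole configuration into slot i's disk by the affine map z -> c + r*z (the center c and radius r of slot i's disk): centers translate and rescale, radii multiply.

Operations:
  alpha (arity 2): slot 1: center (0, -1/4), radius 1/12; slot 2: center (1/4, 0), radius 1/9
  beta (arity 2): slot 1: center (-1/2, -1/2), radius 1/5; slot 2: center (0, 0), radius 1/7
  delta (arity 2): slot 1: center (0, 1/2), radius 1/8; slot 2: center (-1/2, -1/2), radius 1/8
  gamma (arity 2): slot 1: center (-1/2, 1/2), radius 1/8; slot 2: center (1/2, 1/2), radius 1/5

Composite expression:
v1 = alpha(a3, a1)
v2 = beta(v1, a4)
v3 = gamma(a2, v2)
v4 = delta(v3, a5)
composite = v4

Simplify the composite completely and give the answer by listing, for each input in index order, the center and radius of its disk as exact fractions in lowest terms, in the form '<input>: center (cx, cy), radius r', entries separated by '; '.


a1: center (41/800, 11/20), radius 1/1800; a2: center (-1/16, 9/16), radius 1/64; a3: center (1/20, 439/800), radius 1/2400; a4: center (1/16, 9/16), radius 1/280; a5: center (-1/2, -1/2), radius 1/8

Follow each a-input down from delta: c' goes to c + r*c', radius to r*r'.
a2 passes through 2 substitutions, ending at center (-1/16, 9/16), radius 1/64
a3 passes through 4 substitutions, ending at center (1/20, 439/800), radius 1/2400
a1 passes through 4 substitutions, ending at center (41/800, 11/20), radius 1/1800
a4 passes through 3 substitutions, ending at center (1/16, 9/16), radius 1/280
a5 passes through 1 substitution, ending at center (-1/2, -1/2), radius 1/8


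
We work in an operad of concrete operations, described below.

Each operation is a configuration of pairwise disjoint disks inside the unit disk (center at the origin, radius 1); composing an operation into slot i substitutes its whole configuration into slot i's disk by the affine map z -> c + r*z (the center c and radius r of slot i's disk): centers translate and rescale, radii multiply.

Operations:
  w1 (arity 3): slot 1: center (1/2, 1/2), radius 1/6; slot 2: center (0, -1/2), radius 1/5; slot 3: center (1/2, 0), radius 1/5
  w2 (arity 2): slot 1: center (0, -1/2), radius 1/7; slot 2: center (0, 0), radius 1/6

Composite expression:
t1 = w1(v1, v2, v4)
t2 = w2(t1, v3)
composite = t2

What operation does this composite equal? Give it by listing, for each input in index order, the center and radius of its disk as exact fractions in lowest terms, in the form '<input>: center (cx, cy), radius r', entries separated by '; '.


v1: center (1/14, -3/7), radius 1/42; v2: center (0, -4/7), radius 1/35; v3: center (0, 0), radius 1/6; v4: center (1/14, -1/2), radius 1/35

Affine substitution under w2: radii multiply and v-centers shift.
for v1, the 2-step affine chain lands on center (1/14, -3/7), radius 1/42
for v2, the 2-step affine chain lands on center (0, -4/7), radius 1/35
for v4, the 2-step affine chain lands on center (1/14, -1/2), radius 1/35
for v3, the 1-step affine chain lands on center (0, 0), radius 1/6


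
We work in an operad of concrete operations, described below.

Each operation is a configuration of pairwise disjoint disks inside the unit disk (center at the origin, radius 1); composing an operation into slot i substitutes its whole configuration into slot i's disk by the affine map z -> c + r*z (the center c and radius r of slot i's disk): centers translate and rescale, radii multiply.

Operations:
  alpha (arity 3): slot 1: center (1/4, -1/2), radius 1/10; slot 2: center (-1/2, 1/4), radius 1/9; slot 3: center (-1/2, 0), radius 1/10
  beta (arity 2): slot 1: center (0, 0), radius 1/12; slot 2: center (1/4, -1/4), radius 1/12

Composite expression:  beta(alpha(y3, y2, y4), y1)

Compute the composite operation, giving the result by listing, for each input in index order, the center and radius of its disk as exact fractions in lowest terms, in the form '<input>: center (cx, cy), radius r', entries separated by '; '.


Each y-disk chains the slot maps above it in beta; radii multiply.
y3: after 2 affine steps, its disk has center (1/48, -1/24), radius 1/120
y2: after 2 affine steps, its disk has center (-1/24, 1/48), radius 1/108
y4: after 2 affine steps, its disk has center (-1/24, 0), radius 1/120
y1: after 1 affine step, its disk has center (1/4, -1/4), radius 1/12

y1: center (1/4, -1/4), radius 1/12; y2: center (-1/24, 1/48), radius 1/108; y3: center (1/48, -1/24), radius 1/120; y4: center (-1/24, 0), radius 1/120


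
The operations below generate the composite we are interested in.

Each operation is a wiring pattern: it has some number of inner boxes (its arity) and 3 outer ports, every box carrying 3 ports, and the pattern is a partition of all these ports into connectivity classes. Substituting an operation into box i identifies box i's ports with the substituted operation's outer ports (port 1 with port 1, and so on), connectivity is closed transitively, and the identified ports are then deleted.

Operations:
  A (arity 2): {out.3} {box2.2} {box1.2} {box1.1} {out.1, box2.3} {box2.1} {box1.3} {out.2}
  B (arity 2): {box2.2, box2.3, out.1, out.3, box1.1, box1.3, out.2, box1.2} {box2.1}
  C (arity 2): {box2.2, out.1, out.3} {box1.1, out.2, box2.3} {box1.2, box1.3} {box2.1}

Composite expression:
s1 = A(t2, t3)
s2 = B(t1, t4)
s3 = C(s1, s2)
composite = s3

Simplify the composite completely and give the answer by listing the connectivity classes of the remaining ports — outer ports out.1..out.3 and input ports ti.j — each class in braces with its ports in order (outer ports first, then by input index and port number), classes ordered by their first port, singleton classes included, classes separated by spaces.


{out.1, out.2, out.3, t1.1, t1.2, t1.3, t3.3, t4.2, t4.3} {t2.1} {t2.2} {t2.3} {t3.1} {t3.2} {t4.1}

Two ports join when wires chain via C-identified ports.
composing A on (t2, t3), with out.j its own outer ports: {out.1, t3.3} {out.2} {out.3} {t2.1} {t2.2} {t2.3} {t3.1} {t3.2}
composing B on (t1, t4), with out.j its own outer ports: {out.1, out.2, out.3, t1.1, t1.2, t1.3, t4.2, t4.3} {t4.1}
composing C on (t2, t3, t1, t4), with out.j its own outer ports: {out.1, out.2, out.3, t1.1, t1.2, t1.3, t3.3, t4.2, t4.3} {t2.1} {t2.2} {t2.3} {t3.1} {t3.2} {t4.1}


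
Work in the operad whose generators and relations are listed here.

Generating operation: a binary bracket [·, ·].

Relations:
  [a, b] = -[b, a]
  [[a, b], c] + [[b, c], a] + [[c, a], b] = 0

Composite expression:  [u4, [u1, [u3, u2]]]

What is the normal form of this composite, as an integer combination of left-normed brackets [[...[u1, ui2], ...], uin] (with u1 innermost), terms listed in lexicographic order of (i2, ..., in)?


A multilinear Lie element is pinned by u1-initial words (u1 innermost).
Composite bracket: [u4, [u1, [u3, u2]]]
Each bracket splits as ab - ba, giving 8 signed words (2^3 = 8).
The u1-initial words carry the normal form:
  from u1u2u3u4, sign +1: term +[[[u1, u2], u3], u4]
  from u1u3u2u4, sign -1: term -[[[u1, u3], u2], u4]

[[[u1, u2], u3], u4] - [[[u1, u3], u2], u4]


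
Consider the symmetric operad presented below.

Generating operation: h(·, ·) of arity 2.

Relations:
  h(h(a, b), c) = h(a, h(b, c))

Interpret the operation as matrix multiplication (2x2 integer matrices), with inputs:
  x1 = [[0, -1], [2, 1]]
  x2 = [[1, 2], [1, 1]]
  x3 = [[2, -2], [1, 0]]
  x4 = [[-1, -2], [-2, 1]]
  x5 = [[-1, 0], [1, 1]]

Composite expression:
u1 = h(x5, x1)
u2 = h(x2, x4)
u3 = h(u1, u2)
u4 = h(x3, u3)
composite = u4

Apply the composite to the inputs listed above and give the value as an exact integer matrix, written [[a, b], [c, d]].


[[14, -2], [-3, -1]]

h(x5, x1) = [[0, 1], [2, 0]]
h(x2, x4) = [[-5, 0], [-3, -1]]
h(h(x5, x1), h(x2, x4)) = [[-3, -1], [-10, 0]]
h(x3, h(h(x5, x1), h(x2, x4))) = [[14, -2], [-3, -1]]


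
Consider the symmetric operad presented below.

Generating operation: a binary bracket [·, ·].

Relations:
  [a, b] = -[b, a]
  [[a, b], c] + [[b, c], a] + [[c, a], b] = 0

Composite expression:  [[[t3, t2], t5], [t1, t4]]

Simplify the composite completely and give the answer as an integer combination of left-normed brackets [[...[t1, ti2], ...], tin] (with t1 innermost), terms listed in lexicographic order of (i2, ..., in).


[[[[t1, t4], t2], t3], t5] - [[[[t1, t4], t3], t2], t5] - [[[[t1, t4], t5], t2], t3] + [[[[t1, t4], t5], t3], t2]

In the tensor algebra, words opening t1 carry the t1-anchored form.
Composite bracket: [[[t3, t2], t5], [t1, t4]]
Each bracket splits as ab - ba, giving 16 signed words (2^4 = 16).
Only words starting with t1 matter:
  the word t1t4t2t3t5 carries sign +1 and contributes +[[[[t1, t4], t2], t3], t5]
  the word t1t4t3t2t5 carries sign -1 and contributes -[[[[t1, t4], t3], t2], t5]
  the word t1t4t5t2t3 carries sign -1 and contributes -[[[[t1, t4], t5], t2], t3]
  the word t1t4t5t3t2 carries sign +1 and contributes +[[[[t1, t4], t5], t3], t2]


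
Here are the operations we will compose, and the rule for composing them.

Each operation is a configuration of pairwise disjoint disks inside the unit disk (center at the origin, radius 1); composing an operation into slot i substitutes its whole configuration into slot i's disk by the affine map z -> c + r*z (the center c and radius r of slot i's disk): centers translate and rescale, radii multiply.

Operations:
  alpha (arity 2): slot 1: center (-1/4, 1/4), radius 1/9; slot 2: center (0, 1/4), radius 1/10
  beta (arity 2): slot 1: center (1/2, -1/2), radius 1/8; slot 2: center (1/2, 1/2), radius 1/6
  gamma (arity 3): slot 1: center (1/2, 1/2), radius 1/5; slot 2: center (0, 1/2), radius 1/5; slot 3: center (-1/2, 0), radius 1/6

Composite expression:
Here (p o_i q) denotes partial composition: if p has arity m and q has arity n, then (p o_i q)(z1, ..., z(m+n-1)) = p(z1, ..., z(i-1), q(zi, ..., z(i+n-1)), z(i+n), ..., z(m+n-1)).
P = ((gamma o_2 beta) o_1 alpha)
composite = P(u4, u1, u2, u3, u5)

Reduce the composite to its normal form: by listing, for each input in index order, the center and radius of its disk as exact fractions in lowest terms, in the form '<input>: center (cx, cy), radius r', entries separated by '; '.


Nesting under gamma composes maps z -> c + r*z down each u-path.
input u4: composing its 2 substitution steps yields center (9/20, 11/20), radius 1/45
input u1: composing its 2 substitution steps yields center (1/2, 11/20), radius 1/50
input u2: composing its 2 substitution steps yields center (1/10, 2/5), radius 1/40
input u3: composing its 2 substitution steps yields center (1/10, 3/5), radius 1/30
input u5: composing its 1 substitution step yields center (-1/2, 0), radius 1/6

u1: center (1/2, 11/20), radius 1/50; u2: center (1/10, 2/5), radius 1/40; u3: center (1/10, 3/5), radius 1/30; u4: center (9/20, 11/20), radius 1/45; u5: center (-1/2, 0), radius 1/6


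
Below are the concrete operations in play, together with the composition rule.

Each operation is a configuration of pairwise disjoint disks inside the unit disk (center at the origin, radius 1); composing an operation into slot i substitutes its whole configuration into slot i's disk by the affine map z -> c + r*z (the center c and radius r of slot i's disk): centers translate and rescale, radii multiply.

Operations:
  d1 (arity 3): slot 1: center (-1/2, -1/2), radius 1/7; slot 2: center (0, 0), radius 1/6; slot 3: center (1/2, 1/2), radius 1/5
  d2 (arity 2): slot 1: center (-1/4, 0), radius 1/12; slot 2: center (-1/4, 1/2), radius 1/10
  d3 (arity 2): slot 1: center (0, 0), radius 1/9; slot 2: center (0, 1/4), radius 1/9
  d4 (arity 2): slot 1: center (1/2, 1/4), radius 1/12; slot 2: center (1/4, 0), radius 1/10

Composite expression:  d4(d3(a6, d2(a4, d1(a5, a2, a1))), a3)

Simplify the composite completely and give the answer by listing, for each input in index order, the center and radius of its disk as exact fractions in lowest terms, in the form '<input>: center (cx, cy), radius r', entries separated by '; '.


a1: center (269/540, 149/540), radius 1/5400; a2: center (215/432, 119/432), radius 1/6480; a3: center (1/4, 0), radius 1/10; a4: center (215/432, 13/48), radius 1/1296; a5: center (179/360, 11/40), radius 1/7560; a6: center (1/2, 1/4), radius 1/108


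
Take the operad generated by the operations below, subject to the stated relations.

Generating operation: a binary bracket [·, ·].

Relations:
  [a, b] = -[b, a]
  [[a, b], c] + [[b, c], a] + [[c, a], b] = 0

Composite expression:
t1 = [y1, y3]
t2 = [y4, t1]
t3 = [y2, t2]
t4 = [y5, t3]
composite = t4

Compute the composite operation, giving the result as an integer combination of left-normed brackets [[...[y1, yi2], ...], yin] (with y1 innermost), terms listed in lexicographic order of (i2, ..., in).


-[[[[y1, y3], y4], y2], y5]

In the tensor algebra, words opening y1 carry the y1-anchored form.
Composite bracket: [y5, [y2, [y4, [y1, y3]]]]
Under [a, b] = ab - ba we get 16 signed associative words (2^4 = 16).
Words beginning with y1 determine it all:
  from y1y3y4y2y5, sign -1: term -[[[[y1, y3], y4], y2], y5]


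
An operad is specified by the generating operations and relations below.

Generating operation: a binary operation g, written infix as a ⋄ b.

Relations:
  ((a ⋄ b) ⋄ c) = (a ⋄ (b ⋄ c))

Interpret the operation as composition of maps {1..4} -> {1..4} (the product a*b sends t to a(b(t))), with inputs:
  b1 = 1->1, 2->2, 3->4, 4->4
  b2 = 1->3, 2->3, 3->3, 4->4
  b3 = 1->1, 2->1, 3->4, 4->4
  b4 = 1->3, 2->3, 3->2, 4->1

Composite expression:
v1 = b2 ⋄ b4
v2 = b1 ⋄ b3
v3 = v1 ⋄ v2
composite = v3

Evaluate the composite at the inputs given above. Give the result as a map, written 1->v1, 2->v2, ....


1->3, 2->3, 3->3, 4->3

(b2 ⋄ b4) = 1->3, 2->3, 3->3, 4->3
(b1 ⋄ b3) = 1->1, 2->1, 3->4, 4->4
((b2 ⋄ b4) ⋄ (b1 ⋄ b3)) = 1->3, 2->3, 3->3, 4->3


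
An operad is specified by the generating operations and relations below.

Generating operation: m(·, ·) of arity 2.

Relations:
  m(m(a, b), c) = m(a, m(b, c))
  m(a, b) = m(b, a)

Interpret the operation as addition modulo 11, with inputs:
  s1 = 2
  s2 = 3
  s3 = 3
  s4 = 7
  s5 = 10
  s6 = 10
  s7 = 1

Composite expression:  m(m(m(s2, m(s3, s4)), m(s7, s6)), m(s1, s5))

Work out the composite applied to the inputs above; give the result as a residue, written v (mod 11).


m(s3, s4) = 10
m(s2, m(s3, s4)) = 2
m(s7, s6) = 0
m(m(s2, m(s3, s4)), m(s7, s6)) = 2
m(s1, s5) = 1
m(m(m(s2, m(s3, s4)), m(s7, s6)), m(s1, s5)) = 3

3 (mod 11)


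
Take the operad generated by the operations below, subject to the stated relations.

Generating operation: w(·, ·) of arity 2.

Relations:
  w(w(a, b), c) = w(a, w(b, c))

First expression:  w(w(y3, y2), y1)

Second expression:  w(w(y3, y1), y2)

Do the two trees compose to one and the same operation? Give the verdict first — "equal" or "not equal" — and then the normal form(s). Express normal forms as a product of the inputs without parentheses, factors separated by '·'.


Reducing the first expression gives y3 · y2 · y1
Reducing the second expression gives y3 · y1 · y2
Different reductions; not equal.

not equal; the first gives y3 · y2 · y1 and the second y3 · y1 · y2


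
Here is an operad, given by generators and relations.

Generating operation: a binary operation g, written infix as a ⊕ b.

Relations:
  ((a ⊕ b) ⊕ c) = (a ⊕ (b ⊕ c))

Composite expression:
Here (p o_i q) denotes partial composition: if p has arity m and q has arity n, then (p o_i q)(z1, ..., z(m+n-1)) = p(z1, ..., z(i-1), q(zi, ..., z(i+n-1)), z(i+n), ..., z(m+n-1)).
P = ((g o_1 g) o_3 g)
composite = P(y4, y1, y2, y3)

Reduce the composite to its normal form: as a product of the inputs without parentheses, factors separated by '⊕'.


y4 ⊕ y1 ⊕ y2 ⊕ y3

Associativity of g dissolves the nesting; only the y-input order survives.
(y4 ⊕ y1) unparenthesizes to y4 ⊕ y1
(y2 ⊕ y3) unparenthesizes to y2 ⊕ y3
((y4 ⊕ y1) ⊕ (y2 ⊕ y3)) unparenthesizes to y4 ⊕ y1 ⊕ y2 ⊕ y3


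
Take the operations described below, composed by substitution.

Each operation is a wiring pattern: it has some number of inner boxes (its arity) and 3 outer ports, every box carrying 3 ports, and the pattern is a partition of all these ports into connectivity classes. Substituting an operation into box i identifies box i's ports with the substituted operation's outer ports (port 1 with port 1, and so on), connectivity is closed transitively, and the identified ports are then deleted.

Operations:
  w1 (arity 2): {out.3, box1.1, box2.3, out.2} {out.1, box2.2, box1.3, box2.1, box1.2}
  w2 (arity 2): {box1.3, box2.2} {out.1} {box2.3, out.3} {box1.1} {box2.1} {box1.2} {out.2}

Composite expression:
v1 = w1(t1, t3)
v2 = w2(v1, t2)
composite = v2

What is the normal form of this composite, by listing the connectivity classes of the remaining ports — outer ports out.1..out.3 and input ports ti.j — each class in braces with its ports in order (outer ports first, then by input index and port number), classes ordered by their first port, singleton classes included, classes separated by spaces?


{out.1} {out.2} {out.3, t2.3} {t1.1, t2.2, t3.3} {t1.2, t1.3, t3.1, t3.2} {t2.1}

Two ports join when wires chain via w2-identified ports.
after w1, the pattern on (t1, t3) reads {out.1, t1.2, t1.3, t3.1, t3.2} {out.2, out.3, t1.1, t3.3} (out.j = its outer ports)
after w2, the pattern on (t1, t3, t2) reads {out.1} {out.2} {out.3, t2.3} {t1.1, t2.2, t3.3} {t1.2, t1.3, t3.1, t3.2} {t2.1} (out.j = its outer ports)


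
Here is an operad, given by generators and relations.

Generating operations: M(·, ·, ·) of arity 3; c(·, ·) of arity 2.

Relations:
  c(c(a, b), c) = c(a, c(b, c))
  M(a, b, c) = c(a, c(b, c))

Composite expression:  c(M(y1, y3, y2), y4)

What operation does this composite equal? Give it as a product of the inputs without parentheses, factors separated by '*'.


y1 * y3 * y2 * y4

Under associativity of c, the answer is the y's in reading order.
M(y1, y3, y2) unparenthesizes to y1 * y3 * y2
c(M(y1, y3, y2), y4) unparenthesizes to y1 * y3 * y2 * y4


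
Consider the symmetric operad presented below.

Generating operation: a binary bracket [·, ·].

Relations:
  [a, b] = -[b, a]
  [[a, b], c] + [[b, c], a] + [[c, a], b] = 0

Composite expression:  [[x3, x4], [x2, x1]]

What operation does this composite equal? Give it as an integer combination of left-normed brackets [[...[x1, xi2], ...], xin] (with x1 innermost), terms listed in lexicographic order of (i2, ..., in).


A multilinear Lie element is pinned by x1-initial words (x1 innermost).
Composite bracket: [[x3, x4], [x2, x1]]
Applying ab - ba throughout gives 8 signed words (2^3 = 8).
Words beginning with x1 determine it all:
  x1x2x3x4 appears with sign +1, giving the term +[[[x1, x2], x3], x4]
  x1x2x4x3 appears with sign -1, giving the term -[[[x1, x2], x4], x3]

[[[x1, x2], x3], x4] - [[[x1, x2], x4], x3]


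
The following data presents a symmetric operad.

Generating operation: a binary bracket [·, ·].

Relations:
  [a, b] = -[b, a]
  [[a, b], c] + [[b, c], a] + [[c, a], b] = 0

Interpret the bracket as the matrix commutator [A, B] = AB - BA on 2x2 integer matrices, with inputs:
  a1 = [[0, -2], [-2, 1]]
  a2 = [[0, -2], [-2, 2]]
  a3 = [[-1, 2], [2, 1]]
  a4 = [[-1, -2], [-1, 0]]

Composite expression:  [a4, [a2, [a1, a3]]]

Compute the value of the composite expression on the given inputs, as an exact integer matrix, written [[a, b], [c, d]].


[[-12, -108], [60, 12]]

[a1, a3] = [[0, -6], [6, 0]]
[a2, [a1, a3]] = [[-24, 12], [12, 24]]
[a4, [a2, [a1, a3]]] = [[-12, -108], [60, 12]]


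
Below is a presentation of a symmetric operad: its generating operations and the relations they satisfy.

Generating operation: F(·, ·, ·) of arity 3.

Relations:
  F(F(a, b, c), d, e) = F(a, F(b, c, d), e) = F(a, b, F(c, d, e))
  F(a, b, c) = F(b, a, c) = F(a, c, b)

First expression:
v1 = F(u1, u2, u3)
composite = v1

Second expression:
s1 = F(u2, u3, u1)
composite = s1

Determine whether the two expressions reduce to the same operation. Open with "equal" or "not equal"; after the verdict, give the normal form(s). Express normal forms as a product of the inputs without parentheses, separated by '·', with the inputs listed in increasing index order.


In normal form, the first expression is u1 · u2 · u3
In normal form, the second expression is u1 · u2 · u3
The normal forms match — equal.

equal — both sides give u1 · u2 · u3


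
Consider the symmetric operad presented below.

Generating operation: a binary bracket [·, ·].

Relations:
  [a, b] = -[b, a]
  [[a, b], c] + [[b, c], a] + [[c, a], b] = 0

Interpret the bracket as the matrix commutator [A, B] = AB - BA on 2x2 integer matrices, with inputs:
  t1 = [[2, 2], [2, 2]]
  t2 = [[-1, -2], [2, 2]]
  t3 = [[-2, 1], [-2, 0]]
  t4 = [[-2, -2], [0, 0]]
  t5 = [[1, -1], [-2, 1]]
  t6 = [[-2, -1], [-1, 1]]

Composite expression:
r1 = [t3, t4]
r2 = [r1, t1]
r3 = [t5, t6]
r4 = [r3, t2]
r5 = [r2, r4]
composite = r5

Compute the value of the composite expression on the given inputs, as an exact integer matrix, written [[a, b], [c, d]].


[t3, t4] = [[-4, 6], [4, 4]]
[[t3, t4], t1] = [[4, -16], [16, -4]]
[t5, t6] = [[-1, -3], [6, 1]]
[[t5, t6], t2] = [[6, -5], [-14, -6]]
[[[t3, t4], t1], [[t5, t6], t2]] = [[304, 152], [304, -304]]

[[304, 152], [304, -304]]


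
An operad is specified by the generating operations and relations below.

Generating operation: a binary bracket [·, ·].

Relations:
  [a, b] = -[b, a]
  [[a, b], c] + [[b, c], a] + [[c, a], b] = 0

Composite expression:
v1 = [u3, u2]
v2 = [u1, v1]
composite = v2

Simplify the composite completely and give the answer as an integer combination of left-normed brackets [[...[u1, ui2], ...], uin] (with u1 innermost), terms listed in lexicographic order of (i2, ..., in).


Antisymmetry and Jacobi reduce to u1-anchored left-normed brackets.
Composite bracket: [u1, [u3, u2]]
Each bracket splits as ab - ba, giving 4 signed words (2^2 = 4).
Collect the words opening with u1:
  u1u2u3 (sign -1) contributes -[[u1, u2], u3]
  u1u3u2 (sign +1) contributes +[[u1, u3], u2]

-[[u1, u2], u3] + [[u1, u3], u2]


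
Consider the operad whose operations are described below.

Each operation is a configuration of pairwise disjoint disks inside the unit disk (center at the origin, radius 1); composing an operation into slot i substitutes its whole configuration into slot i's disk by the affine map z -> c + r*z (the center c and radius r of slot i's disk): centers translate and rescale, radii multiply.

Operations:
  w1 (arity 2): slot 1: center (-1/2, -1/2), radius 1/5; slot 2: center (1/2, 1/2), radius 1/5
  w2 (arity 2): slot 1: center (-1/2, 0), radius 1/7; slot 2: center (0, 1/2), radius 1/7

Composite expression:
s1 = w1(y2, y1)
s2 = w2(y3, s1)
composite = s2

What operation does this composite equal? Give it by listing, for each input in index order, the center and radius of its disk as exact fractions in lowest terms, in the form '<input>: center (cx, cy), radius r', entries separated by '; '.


Each y-disk chains the slot maps above it in w2; radii multiply.
input y3: applying the 1 nested substitution gives center (-1/2, 0), radius 1/7
input y2: applying the 2 nested substitutions gives center (-1/14, 3/7), radius 1/35
input y1: applying the 2 nested substitutions gives center (1/14, 4/7), radius 1/35

y1: center (1/14, 4/7), radius 1/35; y2: center (-1/14, 3/7), radius 1/35; y3: center (-1/2, 0), radius 1/7


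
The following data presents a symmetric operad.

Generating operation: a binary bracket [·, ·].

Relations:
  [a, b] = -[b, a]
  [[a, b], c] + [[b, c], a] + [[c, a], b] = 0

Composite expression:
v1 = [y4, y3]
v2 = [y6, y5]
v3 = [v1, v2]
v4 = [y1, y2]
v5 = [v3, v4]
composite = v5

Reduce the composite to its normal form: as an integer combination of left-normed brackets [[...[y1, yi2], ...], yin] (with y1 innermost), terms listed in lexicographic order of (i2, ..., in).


Antisymmetry and Jacobi reduce to y1-anchored left-normed brackets.
Composite bracket: [[[y4, y3], [y6, y5]], [y1, y2]]
Full expansion: 32 signed words from ab - ba (2^5 = 32).
Only words starting with y1 matter:
  the word y1y2y3y4y5y6 carries sign -1 and contributes -[[[[[y1, y2], y3], y4], y5], y6]
  the word y1y2y3y4y6y5 carries sign +1 and contributes +[[[[[y1, y2], y3], y4], y6], y5]
  the word y1y2y4y3y5y6 carries sign +1 and contributes +[[[[[y1, y2], y4], y3], y5], y6]
  the word y1y2y4y3y6y5 carries sign -1 and contributes -[[[[[y1, y2], y4], y3], y6], y5]
  the word y1y2y5y6y3y4 carries sign +1 and contributes +[[[[[y1, y2], y5], y6], y3], y4]
  the word y1y2y5y6y4y3 carries sign -1 and contributes -[[[[[y1, y2], y5], y6], y4], y3]
  the word y1y2y6y5y3y4 carries sign -1 and contributes -[[[[[y1, y2], y6], y5], y3], y4]
  the word y1y2y6y5y4y3 carries sign +1 and contributes +[[[[[y1, y2], y6], y5], y4], y3]

-[[[[[y1, y2], y3], y4], y5], y6] + [[[[[y1, y2], y3], y4], y6], y5] + [[[[[y1, y2], y4], y3], y5], y6] - [[[[[y1, y2], y4], y3], y6], y5] + [[[[[y1, y2], y5], y6], y3], y4] - [[[[[y1, y2], y5], y6], y4], y3] - [[[[[y1, y2], y6], y5], y3], y4] + [[[[[y1, y2], y6], y5], y4], y3]
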